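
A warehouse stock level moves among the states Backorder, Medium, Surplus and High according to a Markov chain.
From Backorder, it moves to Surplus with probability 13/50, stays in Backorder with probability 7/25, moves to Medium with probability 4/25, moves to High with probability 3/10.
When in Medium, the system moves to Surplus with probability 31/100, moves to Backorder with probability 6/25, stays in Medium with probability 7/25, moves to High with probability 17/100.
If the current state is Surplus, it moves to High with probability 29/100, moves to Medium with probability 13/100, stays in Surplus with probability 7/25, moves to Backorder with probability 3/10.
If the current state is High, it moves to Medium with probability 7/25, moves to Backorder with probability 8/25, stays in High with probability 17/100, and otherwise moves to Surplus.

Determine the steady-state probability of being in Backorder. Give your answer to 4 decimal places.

Let the stationary distribution be π with π = πP and π_1 + π_2 + π_3 + π_4 = 1.
π_1 = 0.28·π_1 + 0.24·π_2 + 0.3·π_3 + 0.32·π_4
π_2 = 0.16·π_1 + 0.28·π_2 + 0.13·π_3 + 0.28·π_4
π_3 = 0.26·π_1 + 0.31·π_2 + 0.28·π_3 + 0.23·π_4
Solving with the normalization constraint gives π = (0.2867, 0.2053, 0.2685, 0.2395).
So the stationary probability of Backorder is 0.2867.

0.2867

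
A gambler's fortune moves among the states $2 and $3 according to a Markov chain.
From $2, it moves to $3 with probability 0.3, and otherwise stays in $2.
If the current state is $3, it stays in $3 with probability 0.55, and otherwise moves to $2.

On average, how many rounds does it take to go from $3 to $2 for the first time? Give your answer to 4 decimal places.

Let t(s) be the expected number of rounds to first reach $2 from state s, with t($2) = 0. Conditioning on the first round:
t($3) = 1 + 0.55·t($3)
Solving: t($3) = 2.2222.
Expected rounds from $3 to $2: 2.2222.

2.2222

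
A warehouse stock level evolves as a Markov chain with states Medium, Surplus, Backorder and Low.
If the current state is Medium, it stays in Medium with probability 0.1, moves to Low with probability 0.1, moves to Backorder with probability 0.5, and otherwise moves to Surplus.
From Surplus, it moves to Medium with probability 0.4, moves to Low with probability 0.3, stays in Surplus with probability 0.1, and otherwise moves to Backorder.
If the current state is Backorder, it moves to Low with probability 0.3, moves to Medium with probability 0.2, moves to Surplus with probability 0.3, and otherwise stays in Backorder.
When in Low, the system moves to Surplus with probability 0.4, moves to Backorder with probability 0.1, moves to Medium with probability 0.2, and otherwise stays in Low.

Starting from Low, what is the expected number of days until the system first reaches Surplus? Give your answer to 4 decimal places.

2.7577

Let t(s) be the expected number of days to first reach Surplus from state s, with t(Surplus) = 0. Conditioning on the first day:
t(Medium) = 1 + 0.1·t(Medium) + 0.5·t(Backorder) + 0.1·t(Low)
t(Backorder) = 1 + 0.2·t(Medium) + 0.2·t(Backorder) + 0.3·t(Low)
t(Low) = 1 + 0.2·t(Medium) + 0.1·t(Backorder) + 0.3·t(Low)
Solving: t(Medium) = 3.1198, t(Backorder) = 3.0641, t(Low) = 2.7577.
Expected days from Low to Surplus: 2.7577.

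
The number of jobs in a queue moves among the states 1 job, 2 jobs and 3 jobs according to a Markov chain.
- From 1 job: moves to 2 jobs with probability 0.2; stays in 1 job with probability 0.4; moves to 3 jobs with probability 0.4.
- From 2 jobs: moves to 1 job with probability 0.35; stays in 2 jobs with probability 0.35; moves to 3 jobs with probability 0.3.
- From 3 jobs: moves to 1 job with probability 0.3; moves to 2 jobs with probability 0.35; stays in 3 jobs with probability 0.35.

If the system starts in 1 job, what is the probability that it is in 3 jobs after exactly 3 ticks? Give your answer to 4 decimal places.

Propagate the distribution vector 3 ticks from 1 job.
After 0 ticks: (1.0000, 0.0000, 0.0000)
After 1 tick: (0.4000, 0.2000, 0.4000)
After 2 ticks: (0.3500, 0.2900, 0.3600)
After 3 ticks: (0.3495, 0.2975, 0.3530)
P(in 3 jobs after 3 ticks) = 0.3530

0.3530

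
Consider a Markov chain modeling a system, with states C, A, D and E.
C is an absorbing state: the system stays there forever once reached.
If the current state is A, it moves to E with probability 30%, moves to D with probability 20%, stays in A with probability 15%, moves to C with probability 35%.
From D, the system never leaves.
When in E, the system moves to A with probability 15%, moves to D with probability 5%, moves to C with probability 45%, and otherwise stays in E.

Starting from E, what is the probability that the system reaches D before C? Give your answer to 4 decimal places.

0.1429

Let h(s) be the probability of absorption at D starting from transient state s. Then h(D) = 1 and h(C) = 0. By first-step analysis:
h(A) = 0.35·0 + 0.15·h(A) + 0.2·1 + 0.3·h(E)
h(E) = 0.45·0 + 0.15·h(A) + 0.05·1 + 0.35·h(E)
Solving: h(A) = 0.2857, h(E) = 0.1429.
Starting from E, the probability is 0.1429.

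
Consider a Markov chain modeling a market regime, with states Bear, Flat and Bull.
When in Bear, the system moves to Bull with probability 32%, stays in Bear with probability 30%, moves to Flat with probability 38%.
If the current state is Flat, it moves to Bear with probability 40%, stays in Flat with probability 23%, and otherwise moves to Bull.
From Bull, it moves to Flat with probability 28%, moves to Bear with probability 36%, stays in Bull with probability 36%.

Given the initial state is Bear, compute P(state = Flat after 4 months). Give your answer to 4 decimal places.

0.3000

Propagate the distribution vector 4 months from Bear.
After 0 months: (1.0000, 0.0000, 0.0000)
After 1 month: (0.3000, 0.3800, 0.3200)
After 2 months: (0.3572, 0.2910, 0.3518)
After 3 months: (0.3502, 0.3012, 0.3486)
After 4 months: (0.3510, 0.3000, 0.3490)
P(in Flat after 4 months) = 0.3000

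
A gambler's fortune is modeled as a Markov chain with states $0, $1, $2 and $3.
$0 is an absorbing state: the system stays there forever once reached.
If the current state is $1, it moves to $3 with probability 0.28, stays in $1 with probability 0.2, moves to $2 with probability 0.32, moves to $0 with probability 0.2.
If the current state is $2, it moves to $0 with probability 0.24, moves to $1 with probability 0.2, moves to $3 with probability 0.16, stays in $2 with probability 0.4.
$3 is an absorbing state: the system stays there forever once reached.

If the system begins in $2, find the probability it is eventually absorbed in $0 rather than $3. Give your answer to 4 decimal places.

0.5577

Let h(s) be the probability of absorption at $0 starting from transient state s. Then h($0) = 1 and h($3) = 0. By first-step analysis:
h($1) = 0.2·1 + 0.2·h($1) + 0.32·h($2) + 0.28·0
h($2) = 0.24·1 + 0.2·h($1) + 0.4·h($2) + 0.16·0
Solving: h($1) = 0.4731, h($2) = 0.5577.
Starting from $2, the probability is 0.5577.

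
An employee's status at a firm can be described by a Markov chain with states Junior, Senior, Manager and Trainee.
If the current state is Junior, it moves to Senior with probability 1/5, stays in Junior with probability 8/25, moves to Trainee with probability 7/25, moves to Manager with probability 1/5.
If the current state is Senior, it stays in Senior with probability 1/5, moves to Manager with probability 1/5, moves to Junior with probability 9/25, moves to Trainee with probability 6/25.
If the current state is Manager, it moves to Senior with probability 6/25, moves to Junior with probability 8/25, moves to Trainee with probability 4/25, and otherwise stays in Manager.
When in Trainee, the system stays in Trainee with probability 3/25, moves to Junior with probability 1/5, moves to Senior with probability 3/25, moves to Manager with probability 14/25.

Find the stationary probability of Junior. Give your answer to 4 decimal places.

Let the stationary distribution be π with π = πP and π_1 + π_2 + π_3 + π_4 = 1.
π_1 = 0.32·π_1 + 0.36·π_2 + 0.32·π_3 + 0.2·π_4
π_2 = 0.2·π_1 + 0.2·π_2 + 0.24·π_3 + 0.12·π_4
π_3 = 0.2·π_1 + 0.2·π_2 + 0.28·π_3 + 0.56·π_4
Solving with the normalization constraint gives π = (0.3034, 0.1956, 0.2972, 0.2039).
So the stationary probability of Junior is 0.3034.

0.3034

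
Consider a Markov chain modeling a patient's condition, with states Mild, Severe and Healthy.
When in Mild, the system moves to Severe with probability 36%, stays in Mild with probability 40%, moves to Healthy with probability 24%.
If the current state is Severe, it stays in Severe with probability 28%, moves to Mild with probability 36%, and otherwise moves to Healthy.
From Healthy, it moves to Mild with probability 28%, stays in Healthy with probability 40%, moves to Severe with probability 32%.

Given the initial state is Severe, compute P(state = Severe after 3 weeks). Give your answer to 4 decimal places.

0.3209

Propagate the distribution vector 3 weeks from Severe.
After 0 weeks: (0.0000, 1.0000, 0.0000)
After 1 week: (0.3600, 0.2800, 0.3600)
After 2 weeks: (0.3456, 0.3232, 0.3312)
After 3 weeks: (0.3473, 0.3209, 0.3318)
P(in Severe after 3 weeks) = 0.3209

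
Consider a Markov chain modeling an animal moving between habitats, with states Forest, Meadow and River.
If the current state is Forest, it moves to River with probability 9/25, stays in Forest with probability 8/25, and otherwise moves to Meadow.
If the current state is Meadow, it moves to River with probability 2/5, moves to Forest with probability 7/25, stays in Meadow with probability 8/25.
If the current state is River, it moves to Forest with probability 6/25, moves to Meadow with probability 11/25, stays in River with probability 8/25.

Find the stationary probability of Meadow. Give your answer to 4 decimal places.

0.3632

Let the stationary distribution be π with π = πP and π_1 + π_2 + π_3 = 1.
π_1 = 0.32·π_1 + 0.28·π_2 + 0.24·π_3
π_2 = 0.32·π_1 + 0.32·π_2 + 0.44·π_3
Solving with the normalization constraint gives π = (0.2767, 0.3632, 0.3601).
So the stationary probability of Meadow is 0.3632.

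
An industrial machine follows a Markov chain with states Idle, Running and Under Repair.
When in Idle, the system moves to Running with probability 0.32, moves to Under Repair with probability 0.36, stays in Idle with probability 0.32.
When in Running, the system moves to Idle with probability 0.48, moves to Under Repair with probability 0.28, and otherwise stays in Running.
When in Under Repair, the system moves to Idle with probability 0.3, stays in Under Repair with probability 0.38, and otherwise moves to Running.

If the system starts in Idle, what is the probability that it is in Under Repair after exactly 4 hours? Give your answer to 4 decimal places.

Propagate the distribution vector 4 hours from Idle.
After 0 hours: (1.0000, 0.0000, 0.0000)
After 1 hour: (0.3200, 0.3200, 0.3600)
After 2 hours: (0.3640, 0.2944, 0.3416)
After 3 hours: (0.3603, 0.2964, 0.3433)
After 4 hours: (0.3606, 0.2963, 0.3431)
P(in Under Repair after 4 hours) = 0.3431

0.3431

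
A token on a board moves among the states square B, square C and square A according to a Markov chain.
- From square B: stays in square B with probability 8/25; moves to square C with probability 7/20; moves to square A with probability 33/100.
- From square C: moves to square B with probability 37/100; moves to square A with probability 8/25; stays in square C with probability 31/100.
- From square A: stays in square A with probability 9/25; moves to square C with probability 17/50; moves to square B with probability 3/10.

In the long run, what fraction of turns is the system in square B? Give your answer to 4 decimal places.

0.3299

Let the stationary distribution be π with π = πP and π_1 + π_2 + π_3 = 1.
π_1 = 0.32·π_1 + 0.37·π_2 + 0.3·π_3
π_2 = 0.35·π_1 + 0.31·π_2 + 0.34·π_3
Solving with the normalization constraint gives π = (0.3299, 0.3333, 0.3368).
So the stationary probability of square B is 0.3299.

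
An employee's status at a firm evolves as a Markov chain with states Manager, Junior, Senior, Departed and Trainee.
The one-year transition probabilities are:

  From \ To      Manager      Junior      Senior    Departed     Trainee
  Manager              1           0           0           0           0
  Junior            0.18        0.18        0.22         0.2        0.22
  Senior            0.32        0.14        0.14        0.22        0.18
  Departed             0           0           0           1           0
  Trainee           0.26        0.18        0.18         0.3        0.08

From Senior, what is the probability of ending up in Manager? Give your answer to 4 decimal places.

Let h(s) be the probability of absorption at Manager starting from transient state s. Then h(Manager) = 1 and h(Departed) = 0. By first-step analysis:
h(Junior) = 0.18·1 + 0.18·h(Junior) + 0.22·h(Senior) + 0.2·0 + 0.22·h(Trainee)
h(Senior) = 0.32·1 + 0.14·h(Junior) + 0.14·h(Senior) + 0.22·0 + 0.18·h(Trainee)
h(Trainee) = 0.26·1 + 0.18·h(Junior) + 0.18·h(Senior) + 0.3·0 + 0.08·h(Trainee)
Solving: h(Junior) = 0.4999, h(Senior) = 0.5559, h(Trainee) = 0.4892.
Starting from Senior, the probability is 0.5559.

0.5559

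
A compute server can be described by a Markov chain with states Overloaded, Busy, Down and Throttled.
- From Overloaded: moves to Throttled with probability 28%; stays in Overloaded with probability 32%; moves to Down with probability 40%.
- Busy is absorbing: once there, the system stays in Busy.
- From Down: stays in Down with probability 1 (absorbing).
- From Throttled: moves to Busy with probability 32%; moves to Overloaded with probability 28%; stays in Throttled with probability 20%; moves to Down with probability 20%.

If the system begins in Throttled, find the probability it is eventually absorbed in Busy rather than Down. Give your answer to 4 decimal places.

0.4674

Let h(s) be the probability of absorption at Busy starting from transient state s. Then h(Busy) = 1 and h(Down) = 0. By first-step analysis:
h(Overloaded) = 0.32·h(Overloaded) + 0.4·0 + 0.28·h(Throttled)
h(Throttled) = 0.28·h(Overloaded) + 0.32·1 + 0.2·0 + 0.2·h(Throttled)
Solving: h(Overloaded) = 0.1924, h(Throttled) = 0.4674.
Starting from Throttled, the probability is 0.4674.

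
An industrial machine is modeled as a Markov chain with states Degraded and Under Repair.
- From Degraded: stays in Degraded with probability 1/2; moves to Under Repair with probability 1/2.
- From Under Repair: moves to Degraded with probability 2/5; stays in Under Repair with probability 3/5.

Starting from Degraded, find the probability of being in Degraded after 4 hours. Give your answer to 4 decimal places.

0.4445

Propagate the distribution vector 4 hours from Degraded.
After 0 hours: (1.0000, 0.0000)
After 1 hour: (0.5000, 0.5000)
After 2 hours: (0.4500, 0.5500)
After 3 hours: (0.4450, 0.5550)
After 4 hours: (0.4445, 0.5555)
P(in Degraded after 4 hours) = 0.4445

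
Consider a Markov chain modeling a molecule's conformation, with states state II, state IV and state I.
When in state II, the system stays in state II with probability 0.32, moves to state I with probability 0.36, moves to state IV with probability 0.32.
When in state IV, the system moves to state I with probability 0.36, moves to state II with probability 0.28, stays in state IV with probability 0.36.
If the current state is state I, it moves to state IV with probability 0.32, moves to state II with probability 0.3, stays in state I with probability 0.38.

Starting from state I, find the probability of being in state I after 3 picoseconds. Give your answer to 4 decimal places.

0.3674

Propagate the distribution vector 3 picoseconds from state I.
After 0 picoseconds: (0.0000, 0.0000, 1.0000)
After 1 picosecond: (0.3000, 0.3200, 0.3800)
After 2 picoseconds: (0.2996, 0.3328, 0.3676)
After 3 picoseconds: (0.2993, 0.3333, 0.3674)
P(in state I after 3 picoseconds) = 0.3674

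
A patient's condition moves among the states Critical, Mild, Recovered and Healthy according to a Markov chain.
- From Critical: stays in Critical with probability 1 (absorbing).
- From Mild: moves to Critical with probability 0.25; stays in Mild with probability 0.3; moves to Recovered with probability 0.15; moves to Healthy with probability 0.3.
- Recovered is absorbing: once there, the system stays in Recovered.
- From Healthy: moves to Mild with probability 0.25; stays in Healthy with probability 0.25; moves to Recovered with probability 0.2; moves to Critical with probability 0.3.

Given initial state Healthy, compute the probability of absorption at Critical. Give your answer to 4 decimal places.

Let h(s) be the probability of absorption at Critical starting from transient state s. Then h(Critical) = 1 and h(Recovered) = 0. By first-step analysis:
h(Mild) = 0.25·1 + 0.3·h(Mild) + 0.15·0 + 0.3·h(Healthy)
h(Healthy) = 0.3·1 + 0.25·h(Mild) + 0.2·0 + 0.25·h(Healthy)
Solving: h(Mild) = 0.6167, h(Healthy) = 0.6056.
Starting from Healthy, the probability is 0.6056.

0.6056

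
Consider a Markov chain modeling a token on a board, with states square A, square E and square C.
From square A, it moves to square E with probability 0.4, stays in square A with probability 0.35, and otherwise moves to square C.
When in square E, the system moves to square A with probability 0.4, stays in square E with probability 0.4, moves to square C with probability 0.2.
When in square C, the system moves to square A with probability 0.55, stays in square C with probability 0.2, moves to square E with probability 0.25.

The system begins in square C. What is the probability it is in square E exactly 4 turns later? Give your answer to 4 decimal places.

0.3670

Propagate the distribution vector 4 turns from square C.
After 0 turns: (0.0000, 0.0000, 1.0000)
After 1 turn: (0.5500, 0.2500, 0.2000)
After 2 turns: (0.4025, 0.3700, 0.2275)
After 3 turns: (0.4140, 0.3659, 0.2201)
After 4 turns: (0.4123, 0.3670, 0.2207)
P(in square E after 4 turns) = 0.3670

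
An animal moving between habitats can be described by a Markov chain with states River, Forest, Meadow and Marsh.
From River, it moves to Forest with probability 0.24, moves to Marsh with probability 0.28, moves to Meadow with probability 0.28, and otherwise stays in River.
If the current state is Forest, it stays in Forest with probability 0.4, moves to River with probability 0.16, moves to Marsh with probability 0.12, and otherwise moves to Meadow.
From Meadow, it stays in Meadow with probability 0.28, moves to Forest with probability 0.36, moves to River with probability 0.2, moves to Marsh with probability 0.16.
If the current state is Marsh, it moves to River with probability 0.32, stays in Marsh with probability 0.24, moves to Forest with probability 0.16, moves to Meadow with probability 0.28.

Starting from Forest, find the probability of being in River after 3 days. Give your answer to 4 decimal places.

Propagate the distribution vector 3 days from Forest.
After 0 days: (0.0000, 1.0000, 0.0000, 0.0000)
After 1 day: (0.1600, 0.4000, 0.3200, 0.1200)
After 2 days: (0.1984, 0.3328, 0.2960, 0.1728)
After 3 days: (0.2074, 0.3149, 0.2933, 0.1843)
P(in River after 3 days) = 0.2074

0.2074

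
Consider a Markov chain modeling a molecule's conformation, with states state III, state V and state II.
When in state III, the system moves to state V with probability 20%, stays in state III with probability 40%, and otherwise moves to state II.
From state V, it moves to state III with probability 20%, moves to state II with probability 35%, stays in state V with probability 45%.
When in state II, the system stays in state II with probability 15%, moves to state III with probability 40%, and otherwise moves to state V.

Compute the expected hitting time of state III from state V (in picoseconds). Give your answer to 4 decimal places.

Let t(s) be the expected number of picoseconds to first reach state III from state s, with t(state III) = 0. Conditioning on the first picosecond:
t(state V) = 1 + 0.45·t(state V) + 0.35·t(state II)
t(state II) = 1 + 0.45·t(state V) + 0.15·t(state II)
Solving: t(state V) = 3.8710, t(state II) = 3.2258.
Expected picoseconds from state V to state III: 3.8710.

3.8710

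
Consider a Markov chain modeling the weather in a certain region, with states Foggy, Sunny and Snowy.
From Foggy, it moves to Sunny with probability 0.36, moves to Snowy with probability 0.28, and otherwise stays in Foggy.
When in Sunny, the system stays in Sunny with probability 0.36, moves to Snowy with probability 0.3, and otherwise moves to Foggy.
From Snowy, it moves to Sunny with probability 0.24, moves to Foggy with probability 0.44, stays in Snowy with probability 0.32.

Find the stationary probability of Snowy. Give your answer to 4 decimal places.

0.2984

Let the stationary distribution be π with π = πP and π_1 + π_2 + π_3 = 1.
π_1 = 0.36·π_1 + 0.34·π_2 + 0.44·π_3
π_2 = 0.36·π_1 + 0.36·π_2 + 0.24·π_3
Solving with the normalization constraint gives π = (0.3774, 0.3242, 0.2984).
So the stationary probability of Snowy is 0.2984.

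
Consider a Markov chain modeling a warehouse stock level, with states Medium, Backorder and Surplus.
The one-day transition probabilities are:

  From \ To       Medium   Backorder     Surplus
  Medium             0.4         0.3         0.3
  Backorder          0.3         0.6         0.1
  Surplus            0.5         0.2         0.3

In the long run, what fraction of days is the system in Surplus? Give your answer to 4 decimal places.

Let the stationary distribution be π with π = πP and π_1 + π_2 + π_3 = 1.
π_1 = 0.4·π_1 + 0.3·π_2 + 0.5·π_3
π_2 = 0.3·π_1 + 0.6·π_2 + 0.2·π_3
Solving with the normalization constraint gives π = (0.3824, 0.3971, 0.2206).
So the stationary probability of Surplus is 0.2206.

0.2206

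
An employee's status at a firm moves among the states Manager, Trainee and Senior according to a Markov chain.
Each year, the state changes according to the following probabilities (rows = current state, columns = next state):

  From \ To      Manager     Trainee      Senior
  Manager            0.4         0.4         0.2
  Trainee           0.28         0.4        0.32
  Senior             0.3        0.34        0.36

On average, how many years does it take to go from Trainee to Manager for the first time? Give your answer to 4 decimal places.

Let t(s) be the expected number of years to first reach Manager from state s, with t(Manager) = 0. Conditioning on the first year:
t(Trainee) = 1 + 0.4·t(Trainee) + 0.32·t(Senior)
t(Senior) = 1 + 0.34·t(Trainee) + 0.36·t(Senior)
Solving: t(Trainee) = 3.4884, t(Senior) = 3.4157.
Expected years from Trainee to Manager: 3.4884.

3.4884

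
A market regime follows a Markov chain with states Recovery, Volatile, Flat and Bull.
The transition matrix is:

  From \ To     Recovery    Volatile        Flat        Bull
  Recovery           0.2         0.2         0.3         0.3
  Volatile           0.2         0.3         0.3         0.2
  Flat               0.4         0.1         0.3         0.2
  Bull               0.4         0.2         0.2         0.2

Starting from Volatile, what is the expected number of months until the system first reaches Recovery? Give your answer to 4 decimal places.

3.3784

Let t(s) be the expected number of months to first reach Recovery from state s, with t(Recovery) = 0. Conditioning on the first month:
t(Volatile) = 1 + 0.3·t(Volatile) + 0.3·t(Flat) + 0.2·t(Bull)
t(Flat) = 1 + 0.1·t(Volatile) + 0.3·t(Flat) + 0.2·t(Bull)
t(Bull) = 1 + 0.2·t(Volatile) + 0.2·t(Flat) + 0.2·t(Bull)
Solving: t(Volatile) = 3.3784, t(Flat) = 2.7027, t(Bull) = 2.7703.
Expected months from Volatile to Recovery: 3.3784.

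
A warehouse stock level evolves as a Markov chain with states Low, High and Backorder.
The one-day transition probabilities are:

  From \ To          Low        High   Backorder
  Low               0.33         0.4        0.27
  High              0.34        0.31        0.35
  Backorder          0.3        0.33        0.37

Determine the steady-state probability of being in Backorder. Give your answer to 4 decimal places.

Let the stationary distribution be π with π = πP and π_1 + π_2 + π_3 = 1.
π_1 = 0.33·π_1 + 0.34·π_2 + 0.3·π_3
π_2 = 0.4·π_1 + 0.31·π_2 + 0.33·π_3
Solving with the normalization constraint gives π = (0.3235, 0.3457, 0.3307).
So the stationary probability of Backorder is 0.3307.

0.3307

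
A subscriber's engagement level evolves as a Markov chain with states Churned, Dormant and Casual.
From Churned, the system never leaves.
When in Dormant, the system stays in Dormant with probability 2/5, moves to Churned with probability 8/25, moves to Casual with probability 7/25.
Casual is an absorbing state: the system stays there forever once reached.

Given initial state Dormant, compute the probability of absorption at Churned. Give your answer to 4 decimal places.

Let h(s) be the probability of absorption at Churned starting from transient state s. Then h(Churned) = 1 and h(Casual) = 0. By first-step analysis:
h(Dormant) = 0.32·1 + 0.4·h(Dormant) + 0.28·0
Solving: h(Dormant) = 0.5333.
Starting from Dormant, the probability is 0.5333.

0.5333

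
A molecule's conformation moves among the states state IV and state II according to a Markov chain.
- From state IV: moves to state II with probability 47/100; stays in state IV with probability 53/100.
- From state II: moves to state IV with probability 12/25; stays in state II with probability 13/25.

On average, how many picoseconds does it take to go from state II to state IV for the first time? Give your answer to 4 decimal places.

Let t(s) be the expected number of picoseconds to first reach state IV from state s, with t(state IV) = 0. Conditioning on the first picosecond:
t(state II) = 1 + 0.52·t(state II)
Solving: t(state II) = 2.0833.
Expected picoseconds from state II to state IV: 2.0833.

2.0833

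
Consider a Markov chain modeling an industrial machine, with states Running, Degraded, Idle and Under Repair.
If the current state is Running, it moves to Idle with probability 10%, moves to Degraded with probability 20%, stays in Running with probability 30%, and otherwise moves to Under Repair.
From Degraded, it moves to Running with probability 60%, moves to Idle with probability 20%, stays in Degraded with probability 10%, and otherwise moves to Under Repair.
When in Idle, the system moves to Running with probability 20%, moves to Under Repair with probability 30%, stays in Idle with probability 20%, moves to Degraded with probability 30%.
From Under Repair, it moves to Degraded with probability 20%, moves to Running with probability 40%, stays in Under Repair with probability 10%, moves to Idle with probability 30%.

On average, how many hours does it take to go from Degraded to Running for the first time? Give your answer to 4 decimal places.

2.0588

Let t(s) be the expected number of hours to first reach Running from state s, with t(Running) = 0. Conditioning on the first hour:
t(Degraded) = 1 + 0.1·t(Degraded) + 0.2·t(Idle) + 0.1·t(Under Repair)
t(Idle) = 1 + 0.3·t(Degraded) + 0.2·t(Idle) + 0.3·t(Under Repair)
t(Under Repair) = 1 + 0.2·t(Degraded) + 0.3·t(Idle) + 0.1·t(Under Repair)
Solving: t(Degraded) = 2.0588, t(Idle) = 2.9832, t(Under Repair) = 2.5630.
Expected hours from Degraded to Running: 2.0588.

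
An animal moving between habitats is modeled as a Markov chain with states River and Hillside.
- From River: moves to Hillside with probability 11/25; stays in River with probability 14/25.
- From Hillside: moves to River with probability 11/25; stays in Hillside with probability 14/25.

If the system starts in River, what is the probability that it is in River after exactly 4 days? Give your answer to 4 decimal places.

Propagate the distribution vector 4 days from River.
After 0 days: (1.0000, 0.0000)
After 1 day: (0.5600, 0.4400)
After 2 days: (0.5072, 0.4928)
After 3 days: (0.5009, 0.4991)
After 4 days: (0.5001, 0.4999)
P(in River after 4 days) = 0.5001

0.5001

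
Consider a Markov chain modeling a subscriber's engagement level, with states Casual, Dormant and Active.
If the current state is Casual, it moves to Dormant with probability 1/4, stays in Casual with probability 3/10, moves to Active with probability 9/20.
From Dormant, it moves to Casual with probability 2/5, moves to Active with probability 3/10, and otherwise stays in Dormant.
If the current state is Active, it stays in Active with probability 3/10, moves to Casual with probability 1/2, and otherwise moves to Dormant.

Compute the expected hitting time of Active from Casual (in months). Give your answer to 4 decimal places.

Let t(s) be the expected number of months to first reach Active from state s, with t(Active) = 0. Conditioning on the first month:
t(Casual) = 1 + 0.3·t(Casual) + 0.25·t(Dormant)
t(Dormant) = 1 + 0.4·t(Casual) + 0.3·t(Dormant)
Solving: t(Casual) = 2.4359, t(Dormant) = 2.8205.
Expected months from Casual to Active: 2.4359.

2.4359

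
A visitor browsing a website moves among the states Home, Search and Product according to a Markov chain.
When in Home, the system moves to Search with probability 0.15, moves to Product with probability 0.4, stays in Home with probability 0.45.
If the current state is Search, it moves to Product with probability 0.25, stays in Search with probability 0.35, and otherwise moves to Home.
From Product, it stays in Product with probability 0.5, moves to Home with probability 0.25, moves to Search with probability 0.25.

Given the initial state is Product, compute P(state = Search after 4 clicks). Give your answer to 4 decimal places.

Propagate the distribution vector 4 clicks from Product.
After 0 clicks: (0.0000, 0.0000, 1.0000)
After 1 click: (0.2500, 0.2500, 0.5000)
After 2 clicks: (0.3375, 0.2500, 0.4125)
After 3 clicks: (0.3550, 0.2413, 0.4038)
After 4 clicks: (0.3572, 0.2386, 0.4042)
P(in Search after 4 clicks) = 0.2386

0.2386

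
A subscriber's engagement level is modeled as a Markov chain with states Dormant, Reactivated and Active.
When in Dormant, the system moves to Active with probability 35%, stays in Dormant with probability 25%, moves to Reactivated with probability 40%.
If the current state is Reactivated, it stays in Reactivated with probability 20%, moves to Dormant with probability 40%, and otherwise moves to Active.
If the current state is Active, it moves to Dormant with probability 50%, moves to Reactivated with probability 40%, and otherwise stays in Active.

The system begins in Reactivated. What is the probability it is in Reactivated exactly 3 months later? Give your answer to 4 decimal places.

0.3280

Propagate the distribution vector 3 months from Reactivated.
After 0 months: (0.0000, 1.0000, 0.0000)
After 1 month: (0.4000, 0.2000, 0.4000)
After 2 months: (0.3800, 0.3600, 0.2600)
After 3 months: (0.3690, 0.3280, 0.3030)
P(in Reactivated after 3 months) = 0.3280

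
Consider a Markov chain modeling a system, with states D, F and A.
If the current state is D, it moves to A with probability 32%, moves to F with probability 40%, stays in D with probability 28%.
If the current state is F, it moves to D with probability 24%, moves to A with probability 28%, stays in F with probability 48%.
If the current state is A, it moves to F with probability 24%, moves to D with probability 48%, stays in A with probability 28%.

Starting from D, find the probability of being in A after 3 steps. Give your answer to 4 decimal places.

0.2931

Propagate the distribution vector 3 steps from D.
After 0 steps: (1.0000, 0.0000, 0.0000)
After 1 step: (0.2800, 0.4000, 0.3200)
After 2 steps: (0.3280, 0.3808, 0.2912)
After 3 steps: (0.3230, 0.3839, 0.2931)
P(in A after 3 steps) = 0.2931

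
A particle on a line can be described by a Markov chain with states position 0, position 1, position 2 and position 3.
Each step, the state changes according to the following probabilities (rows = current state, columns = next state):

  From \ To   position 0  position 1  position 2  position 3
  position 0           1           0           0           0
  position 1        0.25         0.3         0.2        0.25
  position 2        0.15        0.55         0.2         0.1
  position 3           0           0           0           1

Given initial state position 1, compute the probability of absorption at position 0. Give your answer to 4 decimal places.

Let h(s) be the probability of absorption at position 0 starting from transient state s. Then h(position 0) = 1 and h(position 3) = 0. By first-step analysis:
h(position 1) = 0.25·1 + 0.3·h(position 1) + 0.2·h(position 2) + 0.25·0
h(position 2) = 0.15·1 + 0.55·h(position 1) + 0.2·h(position 2) + 0.1·0
Solving: h(position 1) = 0.5111, h(position 2) = 0.5389.
Starting from position 1, the probability is 0.5111.

0.5111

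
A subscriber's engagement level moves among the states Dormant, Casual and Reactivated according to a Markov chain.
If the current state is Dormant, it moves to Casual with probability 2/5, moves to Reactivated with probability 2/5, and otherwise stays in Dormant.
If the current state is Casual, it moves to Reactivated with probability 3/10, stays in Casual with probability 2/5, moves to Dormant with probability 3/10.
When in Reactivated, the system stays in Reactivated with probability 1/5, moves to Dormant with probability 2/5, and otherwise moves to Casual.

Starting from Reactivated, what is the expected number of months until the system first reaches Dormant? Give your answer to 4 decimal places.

Let t(s) be the expected number of months to first reach Dormant from state s, with t(Dormant) = 0. Conditioning on the first month:
t(Casual) = 1 + 0.4·t(Casual) + 0.3·t(Reactivated)
t(Reactivated) = 1 + 0.4·t(Casual) + 0.2·t(Reactivated)
Solving: t(Casual) = 3.0556, t(Reactivated) = 2.7778.
Expected months from Reactivated to Dormant: 2.7778.

2.7778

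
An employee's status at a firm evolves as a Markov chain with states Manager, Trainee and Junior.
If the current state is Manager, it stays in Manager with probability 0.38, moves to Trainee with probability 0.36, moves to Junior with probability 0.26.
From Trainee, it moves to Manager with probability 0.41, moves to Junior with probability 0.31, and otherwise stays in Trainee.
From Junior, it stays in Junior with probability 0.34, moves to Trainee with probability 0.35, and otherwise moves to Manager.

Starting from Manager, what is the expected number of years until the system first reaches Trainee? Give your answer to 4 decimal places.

2.7998

Let t(s) be the expected number of years to first reach Trainee from state s, with t(Trainee) = 0. Conditioning on the first year:
t(Manager) = 1 + 0.38·t(Manager) + 0.26·t(Junior)
t(Junior) = 1 + 0.31·t(Manager) + 0.34·t(Junior)
Solving: t(Manager) = 2.7998, t(Junior) = 2.8302.
Expected years from Manager to Trainee: 2.7998.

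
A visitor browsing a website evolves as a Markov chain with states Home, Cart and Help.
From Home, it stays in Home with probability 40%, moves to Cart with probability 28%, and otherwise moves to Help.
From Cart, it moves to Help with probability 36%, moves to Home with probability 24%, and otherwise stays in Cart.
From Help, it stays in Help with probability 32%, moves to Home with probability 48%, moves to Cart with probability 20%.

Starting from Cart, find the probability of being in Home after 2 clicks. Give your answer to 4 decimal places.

0.3648

Sum over the intermediate state after 1 click:
P = P(Cart→Home)·P(Home→Home) + P(Cart→Cart)·P(Cart→Home) + P(Cart→Help)·P(Help→Home)
  = 0.24×0.4 + 0.4×0.24 + 0.36×0.48
  = 0.0960 + 0.0960 + 0.1728 = 0.3648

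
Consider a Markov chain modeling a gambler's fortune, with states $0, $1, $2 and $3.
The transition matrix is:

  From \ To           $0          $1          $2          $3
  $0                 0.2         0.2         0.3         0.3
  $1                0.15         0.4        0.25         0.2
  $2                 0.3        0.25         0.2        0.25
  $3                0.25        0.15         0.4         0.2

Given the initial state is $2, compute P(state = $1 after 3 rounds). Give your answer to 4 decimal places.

0.2521

Propagate the distribution vector 3 rounds from $2.
After 0 rounds: (0.0000, 0.0000, 1.0000, 0.0000)
After 1 round: (0.3000, 0.2500, 0.2000, 0.2500)
After 2 rounds: (0.2200, 0.2475, 0.2925, 0.2400)
After 3 rounds: (0.2289, 0.2521, 0.2824, 0.2366)
P(in $1 after 3 rounds) = 0.2521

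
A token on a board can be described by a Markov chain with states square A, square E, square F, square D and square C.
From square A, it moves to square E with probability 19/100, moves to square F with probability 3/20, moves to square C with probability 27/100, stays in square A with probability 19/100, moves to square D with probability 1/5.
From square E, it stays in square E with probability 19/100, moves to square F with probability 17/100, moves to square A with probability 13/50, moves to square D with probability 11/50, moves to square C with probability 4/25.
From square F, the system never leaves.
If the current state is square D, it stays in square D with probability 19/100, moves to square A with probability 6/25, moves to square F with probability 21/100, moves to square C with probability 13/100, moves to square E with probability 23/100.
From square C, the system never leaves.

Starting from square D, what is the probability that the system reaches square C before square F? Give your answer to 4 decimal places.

0.4739

Let h(s) be the probability of absorption at square C starting from transient state s. Then h(square C) = 1 and h(square F) = 0. By first-step analysis:
h(square A) = 0.19·h(square A) + 0.19·h(square E) + 0.15·0 + 0.2·h(square D) + 0.27·1
h(square E) = 0.26·h(square A) + 0.19·h(square E) + 0.17·0 + 0.22·h(square D) + 0.16·1
h(square D) = 0.24·h(square A) + 0.23·h(square E) + 0.21·0 + 0.19·h(square D) + 0.13·1
Solving: h(square A) = 0.5698, h(square E) = 0.5091, h(square D) = 0.4739.
Starting from square D, the probability is 0.4739.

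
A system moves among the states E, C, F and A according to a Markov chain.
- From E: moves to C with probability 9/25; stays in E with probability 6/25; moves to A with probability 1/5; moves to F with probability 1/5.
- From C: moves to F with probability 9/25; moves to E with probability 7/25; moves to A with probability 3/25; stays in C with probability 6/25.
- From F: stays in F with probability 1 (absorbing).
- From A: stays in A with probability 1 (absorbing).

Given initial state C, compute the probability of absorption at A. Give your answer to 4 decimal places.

Let h(s) be the probability of absorption at A starting from transient state s. Then h(A) = 1 and h(F) = 0. By first-step analysis:
h(E) = 0.24·h(E) + 0.36·h(C) + 0.2·0 + 0.2·1
h(C) = 0.28·h(E) + 0.24·h(C) + 0.36·0 + 0.12·1
Solving: h(E) = 0.4094, h(C) = 0.3087.
Starting from C, the probability is 0.3087.

0.3087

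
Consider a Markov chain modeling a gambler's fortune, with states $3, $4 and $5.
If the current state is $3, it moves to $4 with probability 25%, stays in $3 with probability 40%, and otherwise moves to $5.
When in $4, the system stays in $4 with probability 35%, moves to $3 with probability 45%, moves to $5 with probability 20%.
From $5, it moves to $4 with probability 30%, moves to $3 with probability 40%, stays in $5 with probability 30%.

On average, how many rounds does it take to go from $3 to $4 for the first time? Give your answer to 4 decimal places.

3.7500

Let t(s) be the expected number of rounds to first reach $4 from state s, with t($4) = 0. Conditioning on the first round:
t($3) = 1 + 0.4·t($3) + 0.35·t($5)
t($5) = 1 + 0.4·t($3) + 0.3·t($5)
Solving: t($3) = 3.7500, t($5) = 3.5714.
Expected rounds from $3 to $4: 3.7500.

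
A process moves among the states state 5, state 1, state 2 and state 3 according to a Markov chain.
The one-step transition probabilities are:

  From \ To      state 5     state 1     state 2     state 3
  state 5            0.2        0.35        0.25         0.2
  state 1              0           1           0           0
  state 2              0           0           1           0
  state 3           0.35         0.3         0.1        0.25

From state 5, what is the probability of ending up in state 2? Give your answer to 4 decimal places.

Let h(s) be the probability of absorption at state 2 starting from transient state s. Then h(state 2) = 1 and h(state 1) = 0. By first-step analysis:
h(state 5) = 0.2·h(state 5) + 0.35·0 + 0.25·1 + 0.2·h(state 3)
h(state 3) = 0.35·h(state 5) + 0.3·0 + 0.1·1 + 0.25·h(state 3)
Solving: h(state 5) = 0.3915, h(state 3) = 0.3160.
Starting from state 5, the probability is 0.3915.

0.3915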